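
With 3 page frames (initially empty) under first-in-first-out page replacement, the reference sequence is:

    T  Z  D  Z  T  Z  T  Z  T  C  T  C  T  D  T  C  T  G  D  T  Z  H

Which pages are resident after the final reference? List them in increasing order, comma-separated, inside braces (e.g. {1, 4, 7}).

{D, H, Z}

T: miss, frames [T]
Z: miss, frames [T, Z]
D: miss, frames [T, Z, D]
Z: hit
T: hit
Z: hit
T: hit
Z: hit
T: hit
C: miss, evict T, frames [Z, D, C]
T: miss, evict Z, frames [D, C, T]
C: hit
T: hit
D: hit
T: hit
C: hit
T: hit
G: miss, evict D, frames [C, T, G]
D: miss, evict C, frames [T, G, D]
T: hit
Z: miss, evict T, frames [G, D, Z]
H: miss, evict G, frames [D, Z, H]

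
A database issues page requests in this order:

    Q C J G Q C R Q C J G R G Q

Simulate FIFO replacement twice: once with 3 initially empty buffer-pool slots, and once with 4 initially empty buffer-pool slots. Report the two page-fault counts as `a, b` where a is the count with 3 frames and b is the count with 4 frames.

3 frames: F F F F F F F . . F F . . F → 10 faults.
4 frames: F F F F . . F F F F F F . F → 11 faults.
11 > 10: adding a frame increased faults — Belady's anomaly.

10, 11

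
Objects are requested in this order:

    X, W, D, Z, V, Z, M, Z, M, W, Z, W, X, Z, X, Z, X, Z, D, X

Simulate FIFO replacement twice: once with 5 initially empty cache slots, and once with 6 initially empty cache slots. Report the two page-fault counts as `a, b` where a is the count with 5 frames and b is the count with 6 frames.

5 frames: F F F F F . F . . . . . F . . . . . . . → 7 faults.
6 frames: F F F F F . F . . . . . . . . . . . . . → 6 faults.
6 < 7: adding a frame reduced faults, as is typical.

7, 6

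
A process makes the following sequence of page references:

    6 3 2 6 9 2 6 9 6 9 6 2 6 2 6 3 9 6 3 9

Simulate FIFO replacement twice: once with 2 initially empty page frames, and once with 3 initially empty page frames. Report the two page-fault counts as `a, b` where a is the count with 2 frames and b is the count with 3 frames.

15, 6

2 frames: F F F F F F F F . . . F F . . F F F F F → 15 faults.
3 frames: F F F . F . F . . . . . . . . F . . . . → 6 faults.
6 < 15: adding a frame reduced faults, as is typical.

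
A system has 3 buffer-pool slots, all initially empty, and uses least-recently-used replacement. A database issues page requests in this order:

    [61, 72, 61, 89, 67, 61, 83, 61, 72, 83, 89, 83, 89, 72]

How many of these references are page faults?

7

61 → fault, frames [61]
72 → fault, frames [61, 72]
61 → hit
89 → fault, frames [72, 61, 89]
67 → fault, evict 72, frames [61, 89, 67]
61 → hit
83 → fault, evict 89, frames [67, 61, 83]
61 → hit
72 → fault, evict 67, frames [83, 61, 72]
83 → hit
89 → fault, evict 61, frames [72, 83, 89]
83 → hit
89 → hit
72 → hit
Page faults: 7.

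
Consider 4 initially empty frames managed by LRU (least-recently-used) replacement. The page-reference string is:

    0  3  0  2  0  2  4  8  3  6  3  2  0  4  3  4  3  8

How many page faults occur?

11

0 → miss, frames [0]
3 → miss, frames [0, 3]
0 → hit
2 → miss, frames [3, 0, 2]
0 → hit
2 → hit
4 → miss, frames [3, 0, 2, 4]
8 → miss, evict 3, frames [0, 2, 4, 8]
3 → miss, evict 0, frames [2, 4, 8, 3]
6 → miss, evict 2, frames [4, 8, 3, 6]
3 → hit
2 → miss, evict 4, frames [8, 6, 3, 2]
0 → miss, evict 8, frames [6, 3, 2, 0]
4 → miss, evict 6, frames [3, 2, 0, 4]
3 → hit
4 → hit
3 → hit
8 → miss, evict 2, frames [0, 4, 3, 8]
Page faults: 11.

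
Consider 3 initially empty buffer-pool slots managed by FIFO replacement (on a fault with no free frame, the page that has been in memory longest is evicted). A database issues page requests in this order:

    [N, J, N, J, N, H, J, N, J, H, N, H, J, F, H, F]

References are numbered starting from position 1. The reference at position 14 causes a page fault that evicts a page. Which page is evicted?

pos 1: N → miss, frames [N]
pos 2: J → miss, frames [N, J]
pos 3: N → hit
pos 4: J → hit
pos 5: N → hit
pos 6: H → miss, frames [N, J, H]
pos 7: J → hit
pos 8: N → hit
pos 9: J → hit
pos 10: H → hit
pos 11: N → hit
pos 12: H → hit
pos 13: J → hit
pos 14: F → miss, evict N, frames [J, H, F]
At position 14, page N is evicted.

N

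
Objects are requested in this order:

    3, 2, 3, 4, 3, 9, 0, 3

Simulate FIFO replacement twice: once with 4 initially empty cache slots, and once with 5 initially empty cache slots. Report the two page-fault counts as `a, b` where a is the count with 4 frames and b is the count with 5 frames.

6, 5

4 frames: F F . F . F F F → 6 faults.
5 frames: F F . F . F F . → 5 faults.
5 < 6: adding a frame reduced faults, as is typical.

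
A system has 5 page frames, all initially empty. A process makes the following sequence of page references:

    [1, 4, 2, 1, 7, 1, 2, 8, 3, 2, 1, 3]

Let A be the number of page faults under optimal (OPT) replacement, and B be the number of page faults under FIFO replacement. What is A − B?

-1

Under OPT: F F F . F . . F F . . . → 6 faults.
Under FIFO: F F F . F . . F F . F . → 7 faults.
A − B = 6 − 7 = -1.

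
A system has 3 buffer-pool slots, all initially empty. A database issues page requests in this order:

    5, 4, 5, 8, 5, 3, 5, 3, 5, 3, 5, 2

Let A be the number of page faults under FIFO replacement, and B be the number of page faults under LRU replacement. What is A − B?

1

Under FIFO: F F . F . F F . . . . F → 6 faults.
Under LRU: F F . F . F . . . . . F → 5 faults.
A − B = 6 − 5 = 1.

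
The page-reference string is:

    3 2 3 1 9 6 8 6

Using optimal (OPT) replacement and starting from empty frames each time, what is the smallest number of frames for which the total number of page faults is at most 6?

f=1: 8 faults
f=2: 6 faults
f=3: 6 faults
f=4: 6 faults
f=5: 6 faults
f=6: 6 faults
Smallest f with faults ≤ 6 is 2.

2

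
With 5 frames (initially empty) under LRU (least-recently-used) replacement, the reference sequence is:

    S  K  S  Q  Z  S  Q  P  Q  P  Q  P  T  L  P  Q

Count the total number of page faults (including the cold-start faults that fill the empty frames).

7

S -> miss, frames {S}
K -> miss, frames {S,K}
S -> hit
Q -> miss, frames {K,S,Q}
Z -> miss, frames {K,S,Q,Z}
S -> hit
Q -> hit
P -> miss, frames {K,Z,S,Q,P}
Q -> hit
P -> hit
Q -> hit
P -> hit
T -> miss, evict K, frames {Z,S,Q,P,T}
L -> miss, evict Z, frames {S,Q,P,T,L}
P -> hit
Q -> hit
Page faults: 7.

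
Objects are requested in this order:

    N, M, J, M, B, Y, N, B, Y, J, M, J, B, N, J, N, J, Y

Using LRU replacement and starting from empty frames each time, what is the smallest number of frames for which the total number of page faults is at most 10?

4

f=1: 18 faults
f=2: 14 faults
f=3: 11 faults
f=4: 10 faults
f=5: 5 faults
Smallest f with faults ≤ 10 is 4.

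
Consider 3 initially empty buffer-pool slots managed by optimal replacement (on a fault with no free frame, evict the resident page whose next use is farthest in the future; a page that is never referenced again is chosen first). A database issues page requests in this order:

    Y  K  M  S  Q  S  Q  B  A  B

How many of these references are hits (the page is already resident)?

Y: fault, frames [Y]
K: fault, frames [Y, K]
M: fault, frames [Y, K, M]
S: fault, evict M, frames [Y, K, S]
Q: fault, evict K, frames [Y, S, Q]
S: hit
Q: hit
B: fault, evict Q, frames [Y, S, B]
A: fault, evict S, frames [Y, B, A]
B: hit
Hits: 3.

3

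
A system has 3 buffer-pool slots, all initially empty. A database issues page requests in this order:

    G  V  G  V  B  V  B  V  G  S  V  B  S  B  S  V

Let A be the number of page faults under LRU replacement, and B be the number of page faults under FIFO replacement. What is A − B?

1

Under LRU: F F . . F . . . . F . F . . . . → 5 faults.
Under FIFO: F F . . F . . . . F . . . . . . → 4 faults.
A − B = 5 − 4 = 1.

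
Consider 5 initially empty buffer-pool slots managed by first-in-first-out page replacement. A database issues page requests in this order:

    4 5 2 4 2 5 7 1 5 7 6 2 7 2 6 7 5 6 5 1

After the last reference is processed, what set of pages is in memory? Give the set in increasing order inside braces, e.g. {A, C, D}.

{1, 2, 5, 6, 7}

4: fault, frames [4]
5: fault, frames [4, 5]
2: fault, frames [4, 5, 2]
4: hit
2: hit
5: hit
7: fault, frames [4, 5, 2, 7]
1: fault, frames [4, 5, 2, 7, 1]
5: hit
7: hit
6: fault, evict 4, frames [5, 2, 7, 1, 6]
2: hit
7: hit
2: hit
6: hit
7: hit
5: hit
6: hit
5: hit
1: hit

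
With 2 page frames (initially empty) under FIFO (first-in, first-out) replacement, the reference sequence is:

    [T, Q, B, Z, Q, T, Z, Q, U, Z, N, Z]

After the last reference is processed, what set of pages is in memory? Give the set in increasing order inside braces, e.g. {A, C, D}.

{N, Z}

T → miss, frames (T)
Q → miss, frames (T Q)
B → miss, evict T, frames (Q B)
Z → miss, evict Q, frames (B Z)
Q → miss, evict B, frames (Z Q)
T → miss, evict Z, frames (Q T)
Z → miss, evict Q, frames (T Z)
Q → miss, evict T, frames (Z Q)
U → miss, evict Z, frames (Q U)
Z → miss, evict Q, frames (U Z)
N → miss, evict U, frames (Z N)
Z → hit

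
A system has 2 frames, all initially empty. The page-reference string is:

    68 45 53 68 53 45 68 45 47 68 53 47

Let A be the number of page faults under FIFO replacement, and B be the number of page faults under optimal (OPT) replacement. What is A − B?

Under FIFO: F F F F . F . . F F F F → 9 faults.
Under OPT: F F F . . F . . F . F . → 6 faults.
A − B = 9 − 6 = 3.

3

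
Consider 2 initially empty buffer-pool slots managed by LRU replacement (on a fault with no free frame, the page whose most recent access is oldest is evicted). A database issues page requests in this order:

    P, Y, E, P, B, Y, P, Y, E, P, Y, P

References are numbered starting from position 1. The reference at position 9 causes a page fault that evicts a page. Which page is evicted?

P

pos 1: P: fault, frames {P}
pos 2: Y: fault, frames {P,Y}
pos 3: E: fault, evict P, frames {Y,E}
pos 4: P: fault, evict Y, frames {E,P}
pos 5: B: fault, evict E, frames {P,B}
pos 6: Y: fault, evict P, frames {B,Y}
pos 7: P: fault, evict B, frames {Y,P}
pos 8: Y: hit
pos 9: E: fault, evict P, frames {Y,E}
At position 9, page P is evicted.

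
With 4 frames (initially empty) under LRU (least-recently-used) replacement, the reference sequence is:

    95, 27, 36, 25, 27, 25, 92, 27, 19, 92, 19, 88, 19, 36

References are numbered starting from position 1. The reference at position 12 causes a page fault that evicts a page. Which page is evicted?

25

pos 1: 95: miss, frames {95}
pos 2: 27: miss, frames {95,27}
pos 3: 36: miss, frames {95,27,36}
pos 4: 25: miss, frames {95,27,36,25}
pos 5: 27: hit
pos 6: 25: hit
pos 7: 92: miss, evict 95, frames {36,27,25,92}
pos 8: 27: hit
pos 9: 19: miss, evict 36, frames {25,92,27,19}
pos 10: 92: hit
pos 11: 19: hit
pos 12: 88: miss, evict 25, frames {27,92,19,88}
At position 12, page 25 is evicted.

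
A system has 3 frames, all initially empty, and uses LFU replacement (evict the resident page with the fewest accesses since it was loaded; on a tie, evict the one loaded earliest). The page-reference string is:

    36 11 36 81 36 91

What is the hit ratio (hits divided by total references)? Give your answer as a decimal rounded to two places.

36 → miss, frames [36]
11 → miss, frames [36, 11]
36 → hit
81 → miss, frames [36, 11, 81]
36 → hit
91 → miss, evict 11, frames [36, 81, 91]
Hits: 2 of 6 references → 2/6 = 0.3333.

0.33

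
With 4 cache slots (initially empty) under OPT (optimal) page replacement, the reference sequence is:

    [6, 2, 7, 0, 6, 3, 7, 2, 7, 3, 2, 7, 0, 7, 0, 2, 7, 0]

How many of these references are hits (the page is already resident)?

6: fault, frames [6]
2: fault, frames [6, 2]
7: fault, frames [6, 2, 7]
0: fault, frames [6, 2, 7, 0]
6: hit
3: fault, evict 6, frames [2, 7, 0, 3]
7: hit
2: hit
7: hit
3: hit
2: hit
7: hit
0: hit
7: hit
0: hit
2: hit
7: hit
0: hit
Hits: 13.

13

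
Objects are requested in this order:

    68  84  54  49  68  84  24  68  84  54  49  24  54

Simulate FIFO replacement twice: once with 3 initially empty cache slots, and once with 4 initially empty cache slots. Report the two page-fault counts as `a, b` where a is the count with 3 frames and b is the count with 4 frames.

3 frames: F F F F F F F . . F F . . → 9 faults.
4 frames: F F F F . . F F F F F F . → 10 faults.
10 > 9: adding a frame increased faults — Belady's anomaly.

9, 10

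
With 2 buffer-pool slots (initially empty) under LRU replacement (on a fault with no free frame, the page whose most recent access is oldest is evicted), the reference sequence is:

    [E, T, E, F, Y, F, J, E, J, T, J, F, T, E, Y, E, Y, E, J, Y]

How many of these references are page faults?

E -> fault, frames (E)
T -> fault, frames (E T)
E -> hit
F -> fault, evict T, frames (E F)
Y -> fault, evict E, frames (F Y)
F -> hit
J -> fault, evict Y, frames (F J)
E -> fault, evict F, frames (J E)
J -> hit
T -> fault, evict E, frames (J T)
J -> hit
F -> fault, evict T, frames (J F)
T -> fault, evict J, frames (F T)
E -> fault, evict F, frames (T E)
Y -> fault, evict T, frames (E Y)
E -> hit
Y -> hit
E -> hit
J -> fault, evict Y, frames (E J)
Y -> fault, evict E, frames (J Y)
Page faults: 13.

13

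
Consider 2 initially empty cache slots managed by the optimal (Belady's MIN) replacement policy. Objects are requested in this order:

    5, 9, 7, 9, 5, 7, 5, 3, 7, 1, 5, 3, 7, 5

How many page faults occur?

5 → fault, frames {5}
9 → fault, frames {5,9}
7 → fault, evict 5, frames {9,7}
9 → hit
5 → fault, evict 9, frames {7,5}
7 → hit
5 → hit
3 → fault, evict 5, frames {7,3}
7 → hit
1 → fault, evict 7, frames {3,1}
5 → fault, evict 1, frames {3,5}
3 → hit
7 → fault, evict 3, frames {5,7}
5 → hit
Page faults: 8.

8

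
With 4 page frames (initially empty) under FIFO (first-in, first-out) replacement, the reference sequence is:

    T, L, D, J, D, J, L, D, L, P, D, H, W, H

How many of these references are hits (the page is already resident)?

7

T: miss, frames {T}
L: miss, frames {T,L}
D: miss, frames {T,L,D}
J: miss, frames {T,L,D,J}
D: hit
J: hit
L: hit
D: hit
L: hit
P: miss, evict T, frames {L,D,J,P}
D: hit
H: miss, evict L, frames {D,J,P,H}
W: miss, evict D, frames {J,P,H,W}
H: hit
Hits: 7.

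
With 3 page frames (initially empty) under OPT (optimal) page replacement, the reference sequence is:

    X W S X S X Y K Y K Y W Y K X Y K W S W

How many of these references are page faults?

8

X: miss, frames [X]
W: miss, frames [X, W]
S: miss, frames [X, W, S]
X: hit
S: hit
X: hit
Y: miss, evict S, frames [X, W, Y]
K: miss, evict X, frames [W, Y, K]
Y: hit
K: hit
Y: hit
W: hit
Y: hit
K: hit
X: miss, evict W, frames [Y, K, X]
Y: hit
K: hit
W: miss, evict X, frames [Y, K, W]
S: miss, evict K, frames [Y, W, S]
W: hit
Page faults: 8.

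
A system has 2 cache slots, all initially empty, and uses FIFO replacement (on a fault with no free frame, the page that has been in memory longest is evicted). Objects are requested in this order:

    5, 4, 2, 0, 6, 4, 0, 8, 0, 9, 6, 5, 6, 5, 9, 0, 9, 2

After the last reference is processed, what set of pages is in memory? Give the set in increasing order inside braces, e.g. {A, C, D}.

{0, 2}

5: miss, frames {5}
4: miss, frames {5,4}
2: miss, evict 5, frames {4,2}
0: miss, evict 4, frames {2,0}
6: miss, evict 2, frames {0,6}
4: miss, evict 0, frames {6,4}
0: miss, evict 6, frames {4,0}
8: miss, evict 4, frames {0,8}
0: hit
9: miss, evict 0, frames {8,9}
6: miss, evict 8, frames {9,6}
5: miss, evict 9, frames {6,5}
6: hit
5: hit
9: miss, evict 6, frames {5,9}
0: miss, evict 5, frames {9,0}
9: hit
2: miss, evict 9, frames {0,2}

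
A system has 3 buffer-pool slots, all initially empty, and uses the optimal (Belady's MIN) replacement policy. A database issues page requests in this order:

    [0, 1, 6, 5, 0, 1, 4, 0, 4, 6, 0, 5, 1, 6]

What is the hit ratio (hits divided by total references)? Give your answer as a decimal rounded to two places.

0: fault, frames (0)
1: fault, frames (0 1)
6: fault, frames (0 1 6)
5: fault, evict 6, frames (0 1 5)
0: hit
1: hit
4: fault, evict 1, frames (0 5 4)
0: hit
4: hit
6: fault, evict 4, frames (0 5 6)
0: hit
5: hit
1: fault, evict 5, frames (0 6 1)
6: hit
Hits: 7 of 14 references → 7/14 = 0.5000.

0.50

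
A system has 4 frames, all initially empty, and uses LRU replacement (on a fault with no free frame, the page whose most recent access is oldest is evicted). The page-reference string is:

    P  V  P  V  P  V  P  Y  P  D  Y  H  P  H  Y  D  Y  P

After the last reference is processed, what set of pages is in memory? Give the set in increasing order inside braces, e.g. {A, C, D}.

{D, H, P, Y}

P -> fault, frames [P]
V -> fault, frames [P, V]
P -> hit
V -> hit
P -> hit
V -> hit
P -> hit
Y -> fault, frames [V, P, Y]
P -> hit
D -> fault, frames [V, Y, P, D]
Y -> hit
H -> fault, evict V, frames [P, D, Y, H]
P -> hit
H -> hit
Y -> hit
D -> hit
Y -> hit
P -> hit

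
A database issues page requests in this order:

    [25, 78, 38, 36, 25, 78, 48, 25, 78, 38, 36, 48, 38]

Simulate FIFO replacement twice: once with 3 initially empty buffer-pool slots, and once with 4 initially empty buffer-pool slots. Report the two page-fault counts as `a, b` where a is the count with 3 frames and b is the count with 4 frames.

9, 10

3 frames: F F F F F F F . . F F . . → 9 faults.
4 frames: F F F F . . F F F F F F . → 10 faults.
10 > 9: adding a frame increased faults — Belady's anomaly.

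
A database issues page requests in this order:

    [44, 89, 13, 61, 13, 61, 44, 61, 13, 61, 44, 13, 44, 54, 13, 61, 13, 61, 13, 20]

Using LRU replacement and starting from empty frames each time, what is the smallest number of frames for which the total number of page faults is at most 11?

f=1: 20 faults
f=2: 12 faults
f=3: 8 faults
f=4: 6 faults
f=5: 6 faults
f=6: 6 faults
Smallest f with faults ≤ 11 is 3.

3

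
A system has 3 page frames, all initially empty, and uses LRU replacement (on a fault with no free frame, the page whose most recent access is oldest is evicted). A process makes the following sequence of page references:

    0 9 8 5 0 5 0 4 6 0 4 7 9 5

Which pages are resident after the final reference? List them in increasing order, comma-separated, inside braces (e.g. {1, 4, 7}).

0 -> miss, frames {0}
9 -> miss, frames {0,9}
8 -> miss, frames {0,9,8}
5 -> miss, evict 0, frames {9,8,5}
0 -> miss, evict 9, frames {8,5,0}
5 -> hit
0 -> hit
4 -> miss, evict 8, frames {5,0,4}
6 -> miss, evict 5, frames {0,4,6}
0 -> hit
4 -> hit
7 -> miss, evict 6, frames {0,4,7}
9 -> miss, evict 0, frames {4,7,9}
5 -> miss, evict 4, frames {7,9,5}

{5, 7, 9}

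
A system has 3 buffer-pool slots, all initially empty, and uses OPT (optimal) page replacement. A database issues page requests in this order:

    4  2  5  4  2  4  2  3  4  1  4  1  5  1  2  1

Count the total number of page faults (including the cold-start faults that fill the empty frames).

4 → fault, frames [4]
2 → fault, frames [4, 2]
5 → fault, frames [4, 2, 5]
4 → hit
2 → hit
4 → hit
2 → hit
3 → fault, evict 2, frames [4, 5, 3]
4 → hit
1 → fault, evict 3, frames [4, 5, 1]
4 → hit
1 → hit
5 → hit
1 → hit
2 → fault, evict 5, frames [4, 1, 2]
1 → hit
Page faults: 6.

6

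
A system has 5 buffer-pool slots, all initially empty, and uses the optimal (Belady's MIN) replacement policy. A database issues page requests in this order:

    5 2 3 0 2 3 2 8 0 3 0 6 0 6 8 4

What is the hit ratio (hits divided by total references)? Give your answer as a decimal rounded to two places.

5: fault, frames {5}
2: fault, frames {5,2}
3: fault, frames {5,2,3}
0: fault, frames {5,2,3,0}
2: hit
3: hit
2: hit
8: fault, frames {5,2,3,0,8}
0: hit
3: hit
0: hit
6: fault, evict 3, frames {5,2,0,8,6}
0: hit
6: hit
8: hit
4: fault, evict 6, frames {5,2,0,8,4}
Hits: 9 of 16 references → 9/16 = 0.5625.

0.56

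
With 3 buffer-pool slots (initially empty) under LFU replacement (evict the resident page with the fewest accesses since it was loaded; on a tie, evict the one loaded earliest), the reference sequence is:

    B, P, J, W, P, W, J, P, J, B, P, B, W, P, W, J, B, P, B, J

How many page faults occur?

B → fault, frames [B]
P → fault, frames [B, P]
J → fault, frames [B, P, J]
W → fault, evict B, frames [P, J, W]
P → hit
W → hit
J → hit
P → hit
J → hit
B → fault, evict W, frames [P, J, B]
P → hit
B → hit
W → fault, evict B, frames [P, J, W]
P → hit
W → hit
J → hit
B → fault, evict W, frames [P, J, B]
P → hit
B → hit
J → hit
Page faults: 7.

7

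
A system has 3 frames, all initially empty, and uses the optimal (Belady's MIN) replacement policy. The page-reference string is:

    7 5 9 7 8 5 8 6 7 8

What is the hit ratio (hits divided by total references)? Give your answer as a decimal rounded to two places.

0.50

7 -> fault, frames {7}
5 -> fault, frames {7,5}
9 -> fault, frames {7,5,9}
7 -> hit
8 -> fault, evict 9, frames {7,5,8}
5 -> hit
8 -> hit
6 -> fault, evict 5, frames {7,8,6}
7 -> hit
8 -> hit
Hits: 5 of 10 references → 5/10 = 0.5000.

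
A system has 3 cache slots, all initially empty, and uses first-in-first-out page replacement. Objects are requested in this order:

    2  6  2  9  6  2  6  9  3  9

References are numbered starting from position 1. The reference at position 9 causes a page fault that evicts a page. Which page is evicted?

2

pos 1: 2 → miss, frames [2]
pos 2: 6 → miss, frames [2, 6]
pos 3: 2 → hit
pos 4: 9 → miss, frames [2, 6, 9]
pos 5: 6 → hit
pos 6: 2 → hit
pos 7: 6 → hit
pos 8: 9 → hit
pos 9: 3 → miss, evict 2, frames [6, 9, 3]
At position 9, page 2 is evicted.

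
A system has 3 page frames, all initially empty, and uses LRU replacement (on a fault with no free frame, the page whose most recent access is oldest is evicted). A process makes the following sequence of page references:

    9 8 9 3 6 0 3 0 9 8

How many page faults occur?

9: fault, frames [9]
8: fault, frames [9, 8]
9: hit
3: fault, frames [8, 9, 3]
6: fault, evict 8, frames [9, 3, 6]
0: fault, evict 9, frames [3, 6, 0]
3: hit
0: hit
9: fault, evict 6, frames [3, 0, 9]
8: fault, evict 3, frames [0, 9, 8]
Page faults: 7.

7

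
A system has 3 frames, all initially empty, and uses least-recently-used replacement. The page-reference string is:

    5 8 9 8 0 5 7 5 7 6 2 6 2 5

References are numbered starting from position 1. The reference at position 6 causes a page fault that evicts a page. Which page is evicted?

pos 1: 5: fault, frames (5)
pos 2: 8: fault, frames (5 8)
pos 3: 9: fault, frames (5 8 9)
pos 4: 8: hit
pos 5: 0: fault, evict 5, frames (9 8 0)
pos 6: 5: fault, evict 9, frames (8 0 5)
At position 6, page 9 is evicted.

9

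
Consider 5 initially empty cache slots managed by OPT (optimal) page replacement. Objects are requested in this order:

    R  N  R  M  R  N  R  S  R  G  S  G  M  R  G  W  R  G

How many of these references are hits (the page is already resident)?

R → fault, frames (R)
N → fault, frames (R N)
R → hit
M → fault, frames (R N M)
R → hit
N → hit
R → hit
S → fault, frames (R N M S)
R → hit
G → fault, frames (R N M S G)
S → hit
G → hit
M → hit
R → hit
G → hit
W → fault, evict S, frames (R N M G W)
R → hit
G → hit
Hits: 12.

12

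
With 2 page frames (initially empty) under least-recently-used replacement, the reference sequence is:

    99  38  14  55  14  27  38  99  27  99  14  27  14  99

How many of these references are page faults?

11

99: fault, frames (99)
38: fault, frames (99 38)
14: fault, evict 99, frames (38 14)
55: fault, evict 38, frames (14 55)
14: hit
27: fault, evict 55, frames (14 27)
38: fault, evict 14, frames (27 38)
99: fault, evict 27, frames (38 99)
27: fault, evict 38, frames (99 27)
99: hit
14: fault, evict 27, frames (99 14)
27: fault, evict 99, frames (14 27)
14: hit
99: fault, evict 27, frames (14 99)
Page faults: 11.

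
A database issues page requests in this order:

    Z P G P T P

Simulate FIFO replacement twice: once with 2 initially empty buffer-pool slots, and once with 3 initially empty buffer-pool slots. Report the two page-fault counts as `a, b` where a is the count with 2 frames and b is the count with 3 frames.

2 frames: F F F . F F → 5 faults.
3 frames: F F F . F . → 4 faults.
4 < 5: adding a frame reduced faults, as is typical.

5, 4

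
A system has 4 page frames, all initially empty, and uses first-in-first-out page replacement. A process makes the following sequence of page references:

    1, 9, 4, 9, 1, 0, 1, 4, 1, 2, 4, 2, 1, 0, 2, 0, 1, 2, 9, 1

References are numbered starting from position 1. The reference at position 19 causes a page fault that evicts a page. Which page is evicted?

pos 1: 1 -> fault, frames [1]
pos 2: 9 -> fault, frames [1, 9]
pos 3: 4 -> fault, frames [1, 9, 4]
pos 4: 9 -> hit
pos 5: 1 -> hit
pos 6: 0 -> fault, frames [1, 9, 4, 0]
pos 7: 1 -> hit
pos 8: 4 -> hit
pos 9: 1 -> hit
pos 10: 2 -> fault, evict 1, frames [9, 4, 0, 2]
pos 11: 4 -> hit
pos 12: 2 -> hit
pos 13: 1 -> fault, evict 9, frames [4, 0, 2, 1]
pos 14: 0 -> hit
pos 15: 2 -> hit
pos 16: 0 -> hit
pos 17: 1 -> hit
pos 18: 2 -> hit
pos 19: 9 -> fault, evict 4, frames [0, 2, 1, 9]
At position 19, page 4 is evicted.

4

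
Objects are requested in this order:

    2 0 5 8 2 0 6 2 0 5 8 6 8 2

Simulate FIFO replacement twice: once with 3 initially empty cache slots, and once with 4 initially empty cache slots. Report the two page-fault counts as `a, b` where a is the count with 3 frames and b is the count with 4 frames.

3 frames: F F F F F F F . . F F . . F → 10 faults.
4 frames: F F F F . . F F F F F F . F → 11 faults.
11 > 10: adding a frame increased faults — Belady's anomaly.

10, 11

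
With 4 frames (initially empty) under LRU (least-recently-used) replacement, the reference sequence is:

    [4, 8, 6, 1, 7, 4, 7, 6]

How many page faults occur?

4: miss, frames [4]
8: miss, frames [4, 8]
6: miss, frames [4, 8, 6]
1: miss, frames [4, 8, 6, 1]
7: miss, evict 4, frames [8, 6, 1, 7]
4: miss, evict 8, frames [6, 1, 7, 4]
7: hit
6: hit
Page faults: 6.

6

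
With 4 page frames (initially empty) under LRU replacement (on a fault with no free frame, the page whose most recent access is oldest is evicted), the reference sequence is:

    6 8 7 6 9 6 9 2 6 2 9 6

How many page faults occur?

6: miss, frames (6)
8: miss, frames (6 8)
7: miss, frames (6 8 7)
6: hit
9: miss, frames (8 7 6 9)
6: hit
9: hit
2: miss, evict 8, frames (7 6 9 2)
6: hit
2: hit
9: hit
6: hit
Page faults: 5.

5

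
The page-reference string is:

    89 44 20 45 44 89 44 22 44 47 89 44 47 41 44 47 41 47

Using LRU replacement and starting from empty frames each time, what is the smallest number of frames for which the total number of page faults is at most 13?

3

f=1: 18 faults
f=2: 15 faults
f=3: 9 faults
f=4: 7 faults
f=5: 7 faults
f=6: 7 faults
f=7: 7 faults
Smallest f with faults ≤ 13 is 3.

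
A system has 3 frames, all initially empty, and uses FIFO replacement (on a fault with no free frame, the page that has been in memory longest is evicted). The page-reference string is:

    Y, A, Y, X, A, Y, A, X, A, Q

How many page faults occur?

4

Y → miss, frames [Y]
A → miss, frames [Y, A]
Y → hit
X → miss, frames [Y, A, X]
A → hit
Y → hit
A → hit
X → hit
A → hit
Q → miss, evict Y, frames [A, X, Q]
Page faults: 4.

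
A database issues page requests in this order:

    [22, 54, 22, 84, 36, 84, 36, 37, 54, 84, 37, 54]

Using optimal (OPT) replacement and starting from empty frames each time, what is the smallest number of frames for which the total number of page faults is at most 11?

2

f=1: 12 faults
f=2: 7 faults
f=3: 5 faults
f=4: 5 faults
f=5: 5 faults
Smallest f with faults ≤ 11 is 2.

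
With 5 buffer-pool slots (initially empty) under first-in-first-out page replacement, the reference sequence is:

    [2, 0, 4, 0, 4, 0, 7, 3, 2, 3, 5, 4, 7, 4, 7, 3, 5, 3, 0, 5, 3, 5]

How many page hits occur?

16

2 -> fault, frames [2]
0 -> fault, frames [2, 0]
4 -> fault, frames [2, 0, 4]
0 -> hit
4 -> hit
0 -> hit
7 -> fault, frames [2, 0, 4, 7]
3 -> fault, frames [2, 0, 4, 7, 3]
2 -> hit
3 -> hit
5 -> fault, evict 2, frames [0, 4, 7, 3, 5]
4 -> hit
7 -> hit
4 -> hit
7 -> hit
3 -> hit
5 -> hit
3 -> hit
0 -> hit
5 -> hit
3 -> hit
5 -> hit
Hits: 16.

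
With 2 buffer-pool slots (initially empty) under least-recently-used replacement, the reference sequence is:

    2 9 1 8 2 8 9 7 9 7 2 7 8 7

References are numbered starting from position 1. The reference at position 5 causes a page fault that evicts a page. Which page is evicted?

1

pos 1: 2: fault, frames [2]
pos 2: 9: fault, frames [2, 9]
pos 3: 1: fault, evict 2, frames [9, 1]
pos 4: 8: fault, evict 9, frames [1, 8]
pos 5: 2: fault, evict 1, frames [8, 2]
At position 5, page 1 is evicted.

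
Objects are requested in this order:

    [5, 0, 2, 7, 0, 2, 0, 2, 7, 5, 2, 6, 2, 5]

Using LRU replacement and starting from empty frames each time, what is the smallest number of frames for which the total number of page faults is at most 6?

f=1: 14 faults
f=2: 11 faults
f=3: 6 faults
f=4: 5 faults
f=5: 5 faults
Smallest f with faults ≤ 6 is 3.

3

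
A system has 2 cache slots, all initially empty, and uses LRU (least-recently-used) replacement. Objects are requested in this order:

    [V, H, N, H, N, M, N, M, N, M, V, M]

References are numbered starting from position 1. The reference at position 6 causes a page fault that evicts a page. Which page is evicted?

H

pos 1: V → miss, frames [V]
pos 2: H → miss, frames [V, H]
pos 3: N → miss, evict V, frames [H, N]
pos 4: H → hit
pos 5: N → hit
pos 6: M → miss, evict H, frames [N, M]
At position 6, page H is evicted.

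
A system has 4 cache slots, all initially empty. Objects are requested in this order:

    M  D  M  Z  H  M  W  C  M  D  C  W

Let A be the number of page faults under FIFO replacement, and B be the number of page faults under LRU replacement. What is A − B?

1

Under FIFO: F F . F F . F F F F . . → 8 faults.
Under LRU: F F . F F . F F . F . . → 7 faults.
A − B = 8 − 7 = 1.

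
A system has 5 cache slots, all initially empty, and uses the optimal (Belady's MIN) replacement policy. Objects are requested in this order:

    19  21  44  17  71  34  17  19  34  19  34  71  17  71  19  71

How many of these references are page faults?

6

19 → miss, frames {19}
21 → miss, frames {19,21}
44 → miss, frames {19,21,44}
17 → miss, frames {19,21,44,17}
71 → miss, frames {19,21,44,17,71}
34 → miss, evict 44, frames {19,21,17,71,34}
17 → hit
19 → hit
34 → hit
19 → hit
34 → hit
71 → hit
17 → hit
71 → hit
19 → hit
71 → hit
Page faults: 6.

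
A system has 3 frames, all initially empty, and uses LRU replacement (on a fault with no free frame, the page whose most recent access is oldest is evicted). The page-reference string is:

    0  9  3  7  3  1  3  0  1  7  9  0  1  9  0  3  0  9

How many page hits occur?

0 -> miss, frames [0]
9 -> miss, frames [0, 9]
3 -> miss, frames [0, 9, 3]
7 -> miss, evict 0, frames [9, 3, 7]
3 -> hit
1 -> miss, evict 9, frames [7, 3, 1]
3 -> hit
0 -> miss, evict 7, frames [1, 3, 0]
1 -> hit
7 -> miss, evict 3, frames [0, 1, 7]
9 -> miss, evict 0, frames [1, 7, 9]
0 -> miss, evict 1, frames [7, 9, 0]
1 -> miss, evict 7, frames [9, 0, 1]
9 -> hit
0 -> hit
3 -> miss, evict 1, frames [9, 0, 3]
0 -> hit
9 -> hit
Hits: 7.

7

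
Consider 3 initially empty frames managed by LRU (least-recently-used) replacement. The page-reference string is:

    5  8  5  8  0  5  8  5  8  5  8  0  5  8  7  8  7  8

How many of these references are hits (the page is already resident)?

5 -> fault, frames {5}
8 -> fault, frames {5,8}
5 -> hit
8 -> hit
0 -> fault, frames {5,8,0}
5 -> hit
8 -> hit
5 -> hit
8 -> hit
5 -> hit
8 -> hit
0 -> hit
5 -> hit
8 -> hit
7 -> fault, evict 0, frames {5,8,7}
8 -> hit
7 -> hit
8 -> hit
Hits: 14.

14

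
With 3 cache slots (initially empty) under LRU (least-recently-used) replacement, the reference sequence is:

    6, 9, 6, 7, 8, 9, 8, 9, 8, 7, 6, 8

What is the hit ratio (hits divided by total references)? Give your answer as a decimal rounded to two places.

0.50

6 → fault, frames [6]
9 → fault, frames [6, 9]
6 → hit
7 → fault, frames [9, 6, 7]
8 → fault, evict 9, frames [6, 7, 8]
9 → fault, evict 6, frames [7, 8, 9]
8 → hit
9 → hit
8 → hit
7 → hit
6 → fault, evict 9, frames [8, 7, 6]
8 → hit
Hits: 6 of 12 references → 6/12 = 0.5000.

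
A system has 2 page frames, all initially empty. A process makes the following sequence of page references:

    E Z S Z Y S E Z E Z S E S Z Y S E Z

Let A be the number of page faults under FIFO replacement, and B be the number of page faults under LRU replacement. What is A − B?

Under FIFO: F F F . F . F F . . F F . F F F F F → 13 faults.
Under LRU: F F F . F F F F . . F F . F F F F F → 14 faults.
A − B = 13 − 14 = -1.

-1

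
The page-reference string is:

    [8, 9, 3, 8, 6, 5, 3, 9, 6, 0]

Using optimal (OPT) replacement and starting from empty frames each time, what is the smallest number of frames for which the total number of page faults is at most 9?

2

f=1: 10 faults
f=2: 8 faults
f=3: 7 faults
f=4: 6 faults
f=5: 6 faults
f=6: 6 faults
Smallest f with faults ≤ 9 is 2.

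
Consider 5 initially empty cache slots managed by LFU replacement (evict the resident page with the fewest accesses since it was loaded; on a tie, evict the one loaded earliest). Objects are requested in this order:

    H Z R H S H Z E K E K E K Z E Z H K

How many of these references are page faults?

H: miss, frames [H]
Z: miss, frames [H, Z]
R: miss, frames [H, Z, R]
H: hit
S: miss, frames [H, Z, R, S]
H: hit
Z: hit
E: miss, frames [H, Z, R, S, E]
K: miss, evict R, frames [H, Z, S, E, K]
E: hit
K: hit
E: hit
K: hit
Z: hit
E: hit
Z: hit
H: hit
K: hit
Page faults: 6.

6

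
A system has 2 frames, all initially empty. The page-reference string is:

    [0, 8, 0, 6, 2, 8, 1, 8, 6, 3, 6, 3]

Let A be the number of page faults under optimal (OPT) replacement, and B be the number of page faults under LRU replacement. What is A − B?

Under OPT: F F . F F . F . F F . . → 7 faults.
Under LRU: F F . F F F F . F F . . → 8 faults.
A − B = 7 − 8 = -1.

-1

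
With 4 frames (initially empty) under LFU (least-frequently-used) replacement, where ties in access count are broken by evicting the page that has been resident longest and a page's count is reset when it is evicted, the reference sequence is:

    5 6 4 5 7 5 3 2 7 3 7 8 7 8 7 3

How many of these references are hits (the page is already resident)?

5 → miss, frames [5]
6 → miss, frames [5, 6]
4 → miss, frames [5, 6, 4]
5 → hit
7 → miss, frames [5, 6, 4, 7]
5 → hit
3 → miss, evict 6, frames [5, 4, 7, 3]
2 → miss, evict 4, frames [5, 7, 3, 2]
7 → hit
3 → hit
7 → hit
8 → miss, evict 2, frames [5, 7, 3, 8]
7 → hit
8 → hit
7 → hit
3 → hit
Hits: 9.

9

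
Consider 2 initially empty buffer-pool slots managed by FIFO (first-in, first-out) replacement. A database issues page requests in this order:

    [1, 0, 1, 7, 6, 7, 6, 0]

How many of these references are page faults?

5

1: fault, frames (1)
0: fault, frames (1 0)
1: hit
7: fault, evict 1, frames (0 7)
6: fault, evict 0, frames (7 6)
7: hit
6: hit
0: fault, evict 7, frames (6 0)
Page faults: 5.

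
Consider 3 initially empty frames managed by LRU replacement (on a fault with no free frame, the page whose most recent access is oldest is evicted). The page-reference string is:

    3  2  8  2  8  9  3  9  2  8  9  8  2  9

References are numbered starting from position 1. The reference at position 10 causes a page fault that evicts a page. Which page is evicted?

pos 1: 3: miss, frames (3)
pos 2: 2: miss, frames (3 2)
pos 3: 8: miss, frames (3 2 8)
pos 4: 2: hit
pos 5: 8: hit
pos 6: 9: miss, evict 3, frames (2 8 9)
pos 7: 3: miss, evict 2, frames (8 9 3)
pos 8: 9: hit
pos 9: 2: miss, evict 8, frames (3 9 2)
pos 10: 8: miss, evict 3, frames (9 2 8)
At position 10, page 3 is evicted.

3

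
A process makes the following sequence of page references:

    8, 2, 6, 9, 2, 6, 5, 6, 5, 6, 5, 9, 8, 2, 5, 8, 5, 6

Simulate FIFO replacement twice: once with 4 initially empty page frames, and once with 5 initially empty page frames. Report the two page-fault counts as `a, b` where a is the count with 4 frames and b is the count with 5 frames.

4 frames: F F F F . . F . . . . . F F . . . F → 8 faults.
5 frames: F F F F . . F . . . . . . . . . . . → 5 faults.
5 < 8: adding a frame reduced faults, as is typical.

8, 5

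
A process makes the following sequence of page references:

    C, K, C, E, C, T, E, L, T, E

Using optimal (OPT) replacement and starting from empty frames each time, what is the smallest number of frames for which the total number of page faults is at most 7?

2

f=1: 10 faults
f=2: 6 faults
f=3: 5 faults
f=4: 5 faults
f=5: 5 faults
Smallest f with faults ≤ 7 is 2.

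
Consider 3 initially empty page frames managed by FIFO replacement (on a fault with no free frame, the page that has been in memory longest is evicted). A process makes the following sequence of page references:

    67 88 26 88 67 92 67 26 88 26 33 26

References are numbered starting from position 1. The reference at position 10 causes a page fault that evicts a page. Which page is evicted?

pos 1: 67 → miss, frames (67)
pos 2: 88 → miss, frames (67 88)
pos 3: 26 → miss, frames (67 88 26)
pos 4: 88 → hit
pos 5: 67 → hit
pos 6: 92 → miss, evict 67, frames (88 26 92)
pos 7: 67 → miss, evict 88, frames (26 92 67)
pos 8: 26 → hit
pos 9: 88 → miss, evict 26, frames (92 67 88)
pos 10: 26 → miss, evict 92, frames (67 88 26)
At position 10, page 92 is evicted.

92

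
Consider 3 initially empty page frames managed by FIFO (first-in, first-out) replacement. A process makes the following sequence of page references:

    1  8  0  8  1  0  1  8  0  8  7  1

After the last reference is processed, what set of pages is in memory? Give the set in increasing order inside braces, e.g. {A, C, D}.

1 -> fault, frames [1]
8 -> fault, frames [1, 8]
0 -> fault, frames [1, 8, 0]
8 -> hit
1 -> hit
0 -> hit
1 -> hit
8 -> hit
0 -> hit
8 -> hit
7 -> fault, evict 1, frames [8, 0, 7]
1 -> fault, evict 8, frames [0, 7, 1]

{0, 1, 7}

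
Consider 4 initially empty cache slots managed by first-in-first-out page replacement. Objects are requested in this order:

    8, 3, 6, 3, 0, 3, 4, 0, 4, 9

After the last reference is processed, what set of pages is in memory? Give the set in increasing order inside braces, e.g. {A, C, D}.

{0, 4, 6, 9}

8: fault, frames (8)
3: fault, frames (8 3)
6: fault, frames (8 3 6)
3: hit
0: fault, frames (8 3 6 0)
3: hit
4: fault, evict 8, frames (3 6 0 4)
0: hit
4: hit
9: fault, evict 3, frames (6 0 4 9)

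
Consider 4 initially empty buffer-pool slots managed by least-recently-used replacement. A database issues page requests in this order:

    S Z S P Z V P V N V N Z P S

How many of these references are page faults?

6

S: fault, frames [S]
Z: fault, frames [S, Z]
S: hit
P: fault, frames [Z, S, P]
Z: hit
V: fault, frames [S, P, Z, V]
P: hit
V: hit
N: fault, evict S, frames [Z, P, V, N]
V: hit
N: hit
Z: hit
P: hit
S: fault, evict V, frames [N, Z, P, S]
Page faults: 6.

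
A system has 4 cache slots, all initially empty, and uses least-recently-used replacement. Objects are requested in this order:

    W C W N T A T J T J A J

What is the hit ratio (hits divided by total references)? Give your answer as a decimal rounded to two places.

0.50

W → fault, frames [W]
C → fault, frames [W, C]
W → hit
N → fault, frames [C, W, N]
T → fault, frames [C, W, N, T]
A → fault, evict C, frames [W, N, T, A]
T → hit
J → fault, evict W, frames [N, A, T, J]
T → hit
J → hit
A → hit
J → hit
Hits: 6 of 12 references → 6/12 = 0.5000.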